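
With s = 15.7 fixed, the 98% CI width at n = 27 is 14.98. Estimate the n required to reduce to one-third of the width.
n ≈ 243

CI width ∝ 1/√n
To reduce width by factor 3, need √n to grow by 3 → need 3² = 9 times as many samples.

Current: n = 27, width = 14.98
New: n = 243, width ≈ 4.72

Width reduced by factor of 14.98/4.72 = 3.17.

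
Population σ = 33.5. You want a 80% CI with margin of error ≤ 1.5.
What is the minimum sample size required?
n ≥ 820

For margin E ≤ 1.5:
n ≥ (z* · σ / E)²
n ≥ (1.282 · 33.5 / 1.5)²
n ≥ 819.75

Minimum n = 820 (rounding up)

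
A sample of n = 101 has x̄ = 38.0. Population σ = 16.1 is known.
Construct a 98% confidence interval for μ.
(34.27, 41.73)

z-interval (σ known):
z* = 2.326 for 98% confidence

Margin of error = z* · σ/√n = 2.326 · 16.1/√101 = 3.73

CI: (38.0 - 3.73, 38.0 + 3.73) = (34.27, 41.73)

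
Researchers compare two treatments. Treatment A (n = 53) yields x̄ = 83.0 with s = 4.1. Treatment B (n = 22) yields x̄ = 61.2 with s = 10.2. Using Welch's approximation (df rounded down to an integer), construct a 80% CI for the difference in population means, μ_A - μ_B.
(18.84, 24.76)

Difference: x̄₁ - x̄₂ = 21.80
SE = √(s₁²/n₁ + s₂²/n₂) = √(4.1²/53 + 10.2²/22) = 2.2464
df = 23.87 → 23 (Welch–Satterthwaite, rounded down)
t* = 1.319

CI: 21.80 ± 1.319 · 2.2464 = 21.80 ± 2.96 = (18.84, 24.76)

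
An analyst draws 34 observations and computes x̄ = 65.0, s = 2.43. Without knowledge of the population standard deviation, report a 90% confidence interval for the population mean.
(64.29, 65.71)

t-interval (σ unknown):
df = n - 1 = 33
t* = 1.692 for 90% confidence

Margin of error = t* · s/√n = 1.692 · 2.43/√34 = 0.71

CI: (64.29, 65.71)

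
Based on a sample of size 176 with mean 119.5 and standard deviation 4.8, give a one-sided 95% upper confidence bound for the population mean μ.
μ ≤ 120.10

Upper bound (one-sided):
t* = 1.654 (one-sided for 95%)
Upper bound = x̄ + t* · s/√n = 119.5 + 1.654 · 4.8/√176 = 120.10

We are 95% confident that μ ≤ 120.10.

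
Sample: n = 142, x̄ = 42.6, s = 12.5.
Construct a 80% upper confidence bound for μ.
μ ≤ 43.49

Upper bound (one-sided):
t* = 0.844 (one-sided for 80%)
Upper bound = x̄ + t* · s/√n = 42.6 + 0.844 · 12.5/√142 = 43.49

We are 80% confident that μ ≤ 43.49.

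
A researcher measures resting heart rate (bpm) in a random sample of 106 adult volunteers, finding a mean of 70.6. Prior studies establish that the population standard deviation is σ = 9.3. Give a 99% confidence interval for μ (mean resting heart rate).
(68.27, 72.93)

z-interval (σ known):
z* = 2.576 for 99% confidence

Margin of error = z* · σ/√n = 2.576 · 9.3/√106 = 2.33

CI: (70.6 - 2.33, 70.6 + 2.33) = (68.27, 72.93)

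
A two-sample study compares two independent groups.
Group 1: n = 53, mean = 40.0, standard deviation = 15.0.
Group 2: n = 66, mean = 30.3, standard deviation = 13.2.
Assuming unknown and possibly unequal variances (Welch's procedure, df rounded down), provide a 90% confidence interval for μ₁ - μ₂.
(5.34, 14.06)

Difference: x̄₁ - x̄₂ = 9.70
SE = √(s₁²/n₁ + s₂²/n₂) = √(15.0²/53 + 13.2²/66) = 2.6240
df = 104.46 → 104 (Welch–Satterthwaite, rounded down)
t* = 1.660

CI: 9.70 ± 1.660 · 2.6240 = 9.70 ± 4.36 = (5.34, 14.06)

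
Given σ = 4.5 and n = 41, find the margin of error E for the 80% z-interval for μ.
Margin of error = 0.90

Margin of error = z* · σ/√n
= 1.282 · 4.5/√41
= 1.282 · 4.5/6.4031
= 0.90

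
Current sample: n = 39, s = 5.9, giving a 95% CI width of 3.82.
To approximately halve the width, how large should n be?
n ≈ 156

CI width ∝ 1/√n
To reduce width by factor 2, need √n to grow by 2 → need 2² = 4 times as many samples.

Current: n = 39, width = 3.82
New: n = 156, width ≈ 1.87

Width reduced by factor of 3.82/1.87 = 2.04.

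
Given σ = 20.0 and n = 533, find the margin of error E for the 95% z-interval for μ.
Margin of error = 1.70

Margin of error = z* · σ/√n
= 1.960 · 20.0/√533
= 1.960 · 20.0/23.0868
= 1.70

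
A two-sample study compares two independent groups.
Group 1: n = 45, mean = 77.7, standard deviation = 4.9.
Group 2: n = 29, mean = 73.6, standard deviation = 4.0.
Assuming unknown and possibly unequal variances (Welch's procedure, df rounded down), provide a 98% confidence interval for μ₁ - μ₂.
(1.62, 6.58)

Difference: x̄₁ - x̄₂ = 4.10
SE = √(s₁²/n₁ + s₂²/n₂) = √(4.9²/45 + 4.0²/29) = 1.0418
df = 67.92 → 67 (Welch–Satterthwaite, rounded down)
t* = 2.383

CI: 4.10 ± 2.383 · 1.0418 = 4.10 ± 2.48 = (1.62, 6.58)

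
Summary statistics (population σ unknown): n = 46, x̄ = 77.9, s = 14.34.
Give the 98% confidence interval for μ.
(72.80, 83.00)

t-interval (σ unknown):
df = n - 1 = 45
t* = 2.412 for 98% confidence

Margin of error = t* · s/√n = 2.412 · 14.34/√46 = 5.10

CI: (72.80, 83.00)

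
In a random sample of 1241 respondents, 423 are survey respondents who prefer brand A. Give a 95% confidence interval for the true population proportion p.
(0.314, 0.367)

Proportion CI:
p̂ = 423/1241 = 0.34085
SE = √(p̂(1-p̂)/n) = √(0.34085 · 0.65915 / 1241) = 0.01346

z* = 1.960
Margin = z* · SE = 1.960 · 0.01346 = 0.0264

CI: 0.34085 ± 0.0264 = (0.314, 0.367)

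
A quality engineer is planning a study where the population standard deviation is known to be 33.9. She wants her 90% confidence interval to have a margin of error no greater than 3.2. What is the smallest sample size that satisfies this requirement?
n ≥ 304

For margin E ≤ 3.2:
n ≥ (z* · σ / E)²
n ≥ (1.645 · 33.9 / 3.2)²
n ≥ 303.69

Minimum n = 304 (rounding up)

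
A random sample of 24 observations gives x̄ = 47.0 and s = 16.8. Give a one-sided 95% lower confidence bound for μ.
μ ≥ 41.12

Lower bound (one-sided):
t* = 1.714 (one-sided for 95%)
Lower bound = x̄ - t* · s/√n = 47.0 - 1.714 · 16.8/√24 = 41.12

We are 95% confident that μ ≥ 41.12.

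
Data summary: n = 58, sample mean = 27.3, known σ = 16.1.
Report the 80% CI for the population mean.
(24.59, 30.01)

z-interval (σ known):
z* = 1.282 for 80% confidence

Margin of error = z* · σ/√n = 1.282 · 16.1/√58 = 2.71

CI: (27.3 - 2.71, 27.3 + 2.71) = (24.59, 30.01)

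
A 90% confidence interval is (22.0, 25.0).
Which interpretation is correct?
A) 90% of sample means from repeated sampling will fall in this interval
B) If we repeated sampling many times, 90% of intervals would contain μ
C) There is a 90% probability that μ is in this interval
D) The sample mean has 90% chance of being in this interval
B

A) Wrong — coverage applies to intervals containing μ, not to future x̄ values.
B) Correct — this is the frequentist long-run coverage interpretation.
C) Wrong — μ is fixed; the randomness lives in the interval, not in μ.
D) Wrong — x̄ is observed and sits in the interval by construction.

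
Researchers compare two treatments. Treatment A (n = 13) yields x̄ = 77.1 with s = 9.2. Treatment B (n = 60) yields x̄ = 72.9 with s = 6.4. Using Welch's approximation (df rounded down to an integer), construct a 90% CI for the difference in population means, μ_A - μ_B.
(-0.52, 8.92)

Difference: x̄₁ - x̄₂ = 4.20
SE = √(s₁²/n₁ + s₂²/n₂) = √(9.2²/13 + 6.4²/60) = 2.6821
df = 14.62 → 14 (Welch–Satterthwaite, rounded down)
t* = 1.761

CI: 4.20 ± 1.761 · 2.6821 = 4.20 ± 4.72 = (-0.52, 8.92)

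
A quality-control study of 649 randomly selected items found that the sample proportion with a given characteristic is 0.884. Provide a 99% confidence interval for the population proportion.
(0.852, 0.916)

Proportion CI:
SE = √(p̂(1-p̂)/n) = √(0.884 · 0.116 / 649) = 0.01257

z* = 2.576
Margin = z* · SE = 2.576 · 0.01257 = 0.0324

CI: 0.884 ± 0.0324 = (0.852, 0.916)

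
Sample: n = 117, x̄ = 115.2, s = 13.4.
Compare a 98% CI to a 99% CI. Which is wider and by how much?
99% CI is wider by 0.65

df = 116
98% CI: t* = 2.359, (112.28, 118.12), width = 2 · t* · s/√n = 5.84
99% CI: t* = 2.619, (111.96, 118.44), width = 2 · t* · s/√n = 6.49

The 99% CI is wider by 6.49 - 5.84 = 0.65.
Higher confidence requires a wider interval.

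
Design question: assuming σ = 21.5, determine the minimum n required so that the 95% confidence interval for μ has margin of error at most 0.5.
n ≥ 7104

For margin E ≤ 0.5:
n ≥ (z* · σ / E)²
n ≥ (1.960 · 21.5 / 0.5)²
n ≥ 7103.12

Minimum n = 7104 (rounding up)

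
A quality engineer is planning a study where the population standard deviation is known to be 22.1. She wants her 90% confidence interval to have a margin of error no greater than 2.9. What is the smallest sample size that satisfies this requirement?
n ≥ 158

For margin E ≤ 2.9:
n ≥ (z* · σ / E)²
n ≥ (1.645 · 22.1 / 2.9)²
n ≥ 157.15

Minimum n = 158 (rounding up)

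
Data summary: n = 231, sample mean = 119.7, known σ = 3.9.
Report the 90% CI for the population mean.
(119.28, 120.12)

z-interval (σ known):
z* = 1.645 for 90% confidence

Margin of error = z* · σ/√n = 1.645 · 3.9/√231 = 0.42

CI: (119.7 - 0.42, 119.7 + 0.42) = (119.28, 120.12)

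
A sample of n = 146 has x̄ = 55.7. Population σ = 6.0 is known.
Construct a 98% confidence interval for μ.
(54.54, 56.86)

z-interval (σ known):
z* = 2.326 for 98% confidence

Margin of error = z* · σ/√n = 2.326 · 6.0/√146 = 1.16

CI: (55.7 - 1.16, 55.7 + 1.16) = (54.54, 56.86)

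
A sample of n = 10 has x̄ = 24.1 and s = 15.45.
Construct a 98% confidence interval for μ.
(10.32, 37.88)

t-interval (σ unknown):
df = n - 1 = 9
t* = 2.821 for 98% confidence

Margin of error = t* · s/√n = 2.821 · 15.45/√10 = 13.78

CI: (10.32, 37.88)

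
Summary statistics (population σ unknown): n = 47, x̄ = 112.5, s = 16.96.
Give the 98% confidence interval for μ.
(106.54, 118.46)

t-interval (σ unknown):
df = n - 1 = 46
t* = 2.410 for 98% confidence

Margin of error = t* · s/√n = 2.410 · 16.96/√47 = 5.96

CI: (106.54, 118.46)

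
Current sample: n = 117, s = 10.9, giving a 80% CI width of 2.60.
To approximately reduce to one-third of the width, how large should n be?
n ≈ 1053

CI width ∝ 1/√n
To reduce width by factor 3, need √n to grow by 3 → need 3² = 9 times as many samples.

Current: n = 117, width = 2.60
New: n = 1053, width ≈ 0.86

Width reduced by factor of 2.60/0.86 = 3.02.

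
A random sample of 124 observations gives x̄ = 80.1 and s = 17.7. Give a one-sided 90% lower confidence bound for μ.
μ ≥ 78.05

Lower bound (one-sided):
t* = 1.288 (one-sided for 90%)
Lower bound = x̄ - t* · s/√n = 80.1 - 1.288 · 17.7/√124 = 78.05

We are 90% confident that μ ≥ 78.05.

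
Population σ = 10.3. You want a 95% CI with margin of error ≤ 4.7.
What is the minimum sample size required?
n ≥ 19

For margin E ≤ 4.7:
n ≥ (z* · σ / E)²
n ≥ (1.960 · 10.3 / 4.7)²
n ≥ 18.45

Minimum n = 19 (rounding up)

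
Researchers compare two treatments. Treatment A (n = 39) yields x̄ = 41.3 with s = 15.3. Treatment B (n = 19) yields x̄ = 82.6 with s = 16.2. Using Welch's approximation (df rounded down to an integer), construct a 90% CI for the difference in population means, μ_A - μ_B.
(-48.83, -33.77)

Difference: x̄₁ - x̄₂ = -41.30
SE = √(s₁²/n₁ + s₂²/n₂) = √(15.3²/39 + 16.2²/19) = 4.4514
df = 34.00 → 34 (Welch–Satterthwaite, rounded down)
t* = 1.691

CI: -41.30 ± 1.691 · 4.4514 = -41.30 ± 7.53 = (-48.83, -33.77)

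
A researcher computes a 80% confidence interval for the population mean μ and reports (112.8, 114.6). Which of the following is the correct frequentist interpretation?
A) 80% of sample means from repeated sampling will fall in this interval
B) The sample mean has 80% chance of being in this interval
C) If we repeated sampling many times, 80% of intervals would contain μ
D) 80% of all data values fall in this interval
C

A) Wrong — coverage applies to intervals containing μ, not to future x̄ values.
B) Wrong — x̄ is observed and sits in the interval by construction.
C) Correct — this is the frequentist long-run coverage interpretation.
D) Wrong — a CI is about the parameter μ, not individual data values.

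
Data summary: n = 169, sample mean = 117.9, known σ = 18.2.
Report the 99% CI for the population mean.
(114.29, 121.51)

z-interval (σ known):
z* = 2.576 for 99% confidence

Margin of error = z* · σ/√n = 2.576 · 18.2/√169 = 3.61

CI: (117.9 - 3.61, 117.9 + 3.61) = (114.29, 121.51)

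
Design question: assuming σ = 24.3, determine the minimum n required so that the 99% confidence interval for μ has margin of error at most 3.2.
n ≥ 383

For margin E ≤ 3.2:
n ≥ (z* · σ / E)²
n ≥ (2.576 · 24.3 / 3.2)²
n ≥ 382.65

Minimum n = 383 (rounding up)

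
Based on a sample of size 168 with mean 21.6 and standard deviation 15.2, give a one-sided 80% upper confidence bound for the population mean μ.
μ ≤ 22.59

Upper bound (one-sided):
t* = 0.844 (one-sided for 80%)
Upper bound = x̄ + t* · s/√n = 21.6 + 0.844 · 15.2/√168 = 22.59

We are 80% confident that μ ≤ 22.59.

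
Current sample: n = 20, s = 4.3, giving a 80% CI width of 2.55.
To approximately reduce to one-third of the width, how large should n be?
n ≈ 180

CI width ∝ 1/√n
To reduce width by factor 3, need √n to grow by 3 → need 3² = 9 times as many samples.

Current: n = 20, width = 2.55
New: n = 180, width ≈ 0.82

Width reduced by factor of 2.55/0.82 = 3.11.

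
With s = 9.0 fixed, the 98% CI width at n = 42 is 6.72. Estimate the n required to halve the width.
n ≈ 168

CI width ∝ 1/√n
To reduce width by factor 2, need √n to grow by 2 → need 2² = 4 times as many samples.

Current: n = 42, width = 6.72
New: n = 168, width ≈ 3.26

Width reduced by factor of 6.72/3.26 = 2.06.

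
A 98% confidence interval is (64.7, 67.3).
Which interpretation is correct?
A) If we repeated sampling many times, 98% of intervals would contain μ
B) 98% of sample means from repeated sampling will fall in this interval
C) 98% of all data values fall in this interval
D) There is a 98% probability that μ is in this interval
A

A) Correct — this is the frequentist long-run coverage interpretation.
B) Wrong — coverage applies to intervals containing μ, not to future x̄ values.
C) Wrong — a CI is about the parameter μ, not individual data values.
D) Wrong — μ is fixed; the randomness lives in the interval, not in μ.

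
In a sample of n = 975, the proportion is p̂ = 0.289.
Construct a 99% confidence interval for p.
(0.252, 0.326)

Proportion CI:
SE = √(p̂(1-p̂)/n) = √(0.289 · 0.711 / 975) = 0.01452

z* = 2.576
Margin = z* · SE = 2.576 · 0.01452 = 0.0374

CI: 0.289 ± 0.0374 = (0.252, 0.326)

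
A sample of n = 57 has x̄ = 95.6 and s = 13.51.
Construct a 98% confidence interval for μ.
(91.31, 99.89)

t-interval (σ unknown):
df = n - 1 = 56
t* = 2.395 for 98% confidence

Margin of error = t* · s/√n = 2.395 · 13.51/√57 = 4.29

CI: (91.31, 99.89)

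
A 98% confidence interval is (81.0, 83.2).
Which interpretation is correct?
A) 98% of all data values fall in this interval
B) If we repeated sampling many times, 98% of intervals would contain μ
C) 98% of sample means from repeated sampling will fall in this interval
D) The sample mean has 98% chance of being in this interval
B

A) Wrong — a CI is about the parameter μ, not individual data values.
B) Correct — this is the frequentist long-run coverage interpretation.
C) Wrong — coverage applies to intervals containing μ, not to future x̄ values.
D) Wrong — x̄ is observed and sits in the interval by construction.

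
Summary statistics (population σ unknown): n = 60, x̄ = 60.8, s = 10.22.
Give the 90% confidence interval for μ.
(58.60, 63.00)

t-interval (σ unknown):
df = n - 1 = 59
t* = 1.671 for 90% confidence

Margin of error = t* · s/√n = 1.671 · 10.22/√60 = 2.20

CI: (58.60, 63.00)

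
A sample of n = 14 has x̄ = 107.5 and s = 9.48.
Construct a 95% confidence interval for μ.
(102.03, 112.97)

t-interval (σ unknown):
df = n - 1 = 13
t* = 2.160 for 95% confidence

Margin of error = t* · s/√n = 2.160 · 9.48/√14 = 5.47

CI: (102.03, 112.97)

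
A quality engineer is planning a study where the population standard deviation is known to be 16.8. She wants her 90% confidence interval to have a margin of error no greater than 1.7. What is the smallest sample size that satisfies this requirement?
n ≥ 265

For margin E ≤ 1.7:
n ≥ (z* · σ / E)²
n ≥ (1.645 · 16.8 / 1.7)²
n ≥ 264.27

Minimum n = 265 (rounding up)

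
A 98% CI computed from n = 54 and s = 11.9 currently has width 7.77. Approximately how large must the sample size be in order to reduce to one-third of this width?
n ≈ 486

CI width ∝ 1/√n
To reduce width by factor 3, need √n to grow by 3 → need 3² = 9 times as many samples.

Current: n = 54, width = 7.77
New: n = 486, width ≈ 2.52

Width reduced by factor of 7.77/2.52 = 3.08.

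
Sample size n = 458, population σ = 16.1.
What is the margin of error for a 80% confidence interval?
Margin of error = 0.96

Margin of error = z* · σ/√n
= 1.282 · 16.1/√458
= 1.282 · 16.1/21.4009
= 0.96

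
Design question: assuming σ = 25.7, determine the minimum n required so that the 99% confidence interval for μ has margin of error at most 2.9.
n ≥ 522

For margin E ≤ 2.9:
n ≥ (z* · σ / E)²
n ≥ (2.576 · 25.7 / 2.9)²
n ≥ 521.15

Minimum n = 522 (rounding up)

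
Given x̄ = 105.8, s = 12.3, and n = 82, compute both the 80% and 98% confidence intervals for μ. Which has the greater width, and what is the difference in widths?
98% CI is wider by 2.94

df = 81
80% CI: t* = 1.292, (104.05, 107.55), width = 2 · t* · s/√n = 3.51
98% CI: t* = 2.373, (102.58, 109.02), width = 2 · t* · s/√n = 6.45

The 98% CI is wider by 6.45 - 3.51 = 2.94.
Higher confidence requires a wider interval.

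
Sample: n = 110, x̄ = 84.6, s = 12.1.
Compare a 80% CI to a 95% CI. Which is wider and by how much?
95% CI is wider by 1.60

df = 109
80% CI: t* = 1.289, (83.11, 86.09), width = 2 · t* · s/√n = 2.97
95% CI: t* = 1.982, (82.31, 86.89), width = 2 · t* · s/√n = 4.57

The 95% CI is wider by 4.57 - 2.97 = 1.60.
Higher confidence requires a wider interval.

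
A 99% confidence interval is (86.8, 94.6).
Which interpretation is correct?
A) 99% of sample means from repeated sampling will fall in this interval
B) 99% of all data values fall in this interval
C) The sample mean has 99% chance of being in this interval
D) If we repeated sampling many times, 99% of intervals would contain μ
D

A) Wrong — coverage applies to intervals containing μ, not to future x̄ values.
B) Wrong — a CI is about the parameter μ, not individual data values.
C) Wrong — x̄ is observed and sits in the interval by construction.
D) Correct — this is the frequentist long-run coverage interpretation.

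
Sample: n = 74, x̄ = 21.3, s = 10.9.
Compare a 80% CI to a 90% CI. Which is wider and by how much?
90% CI is wider by 0.94

df = 73
80% CI: t* = 1.293, (19.66, 22.94), width = 2 · t* · s/√n = 3.28
90% CI: t* = 1.666, (19.19, 23.41), width = 2 · t* · s/√n = 4.22

The 90% CI is wider by 4.22 - 3.28 = 0.94.
Higher confidence requires a wider interval.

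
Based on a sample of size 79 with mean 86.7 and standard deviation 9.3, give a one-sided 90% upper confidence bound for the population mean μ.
μ ≤ 88.05

Upper bound (one-sided):
t* = 1.292 (one-sided for 90%)
Upper bound = x̄ + t* · s/√n = 86.7 + 1.292 · 9.3/√79 = 88.05

We are 90% confident that μ ≤ 88.05.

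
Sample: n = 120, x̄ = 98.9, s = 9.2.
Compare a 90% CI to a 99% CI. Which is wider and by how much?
99% CI is wider by 1.62

df = 119
90% CI: t* = 1.658, (97.51, 100.29), width = 2 · t* · s/√n = 2.78
99% CI: t* = 2.618, (96.70, 101.10), width = 2 · t* · s/√n = 4.40

The 99% CI is wider by 4.40 - 2.78 = 1.62.
Higher confidence requires a wider interval.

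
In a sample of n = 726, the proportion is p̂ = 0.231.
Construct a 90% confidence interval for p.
(0.205, 0.257)

Proportion CI:
SE = √(p̂(1-p̂)/n) = √(0.231 · 0.769 / 726) = 0.01564

z* = 1.645
Margin = z* · SE = 1.645 · 0.01564 = 0.0257

CI: 0.231 ± 0.0257 = (0.205, 0.257)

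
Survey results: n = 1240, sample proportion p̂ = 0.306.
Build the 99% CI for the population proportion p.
(0.272, 0.340)

Proportion CI:
SE = √(p̂(1-p̂)/n) = √(0.306 · 0.694 / 1240) = 0.01309

z* = 2.576
Margin = z* · SE = 2.576 · 0.01309 = 0.0337

CI: 0.306 ± 0.0337 = (0.272, 0.340)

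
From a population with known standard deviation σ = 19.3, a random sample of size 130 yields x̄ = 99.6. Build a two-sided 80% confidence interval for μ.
(97.43, 101.77)

z-interval (σ known):
z* = 1.282 for 80% confidence

Margin of error = z* · σ/√n = 1.282 · 19.3/√130 = 2.17

CI: (99.6 - 2.17, 99.6 + 2.17) = (97.43, 101.77)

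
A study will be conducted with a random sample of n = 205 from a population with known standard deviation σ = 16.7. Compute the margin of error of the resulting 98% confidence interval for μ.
Margin of error = 2.71

Margin of error = z* · σ/√n
= 2.326 · 16.7/√205
= 2.326 · 16.7/14.3178
= 2.71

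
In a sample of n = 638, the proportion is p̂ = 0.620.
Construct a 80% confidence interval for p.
(0.595, 0.645)

Proportion CI:
SE = √(p̂(1-p̂)/n) = √(0.620 · 0.380 / 638) = 0.01922

z* = 1.282
Margin = z* · SE = 1.282 · 0.01922 = 0.0246

CI: 0.620 ± 0.0246 = (0.595, 0.645)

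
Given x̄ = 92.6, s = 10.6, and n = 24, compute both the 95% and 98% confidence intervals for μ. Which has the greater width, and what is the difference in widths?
98% CI is wider by 1.87

df = 23
95% CI: t* = 2.069, (88.12, 97.08), width = 2 · t* · s/√n = 8.95
98% CI: t* = 2.500, (87.19, 98.01), width = 2 · t* · s/√n = 10.82

The 98% CI is wider by 10.82 - 8.95 = 1.87.
Higher confidence requires a wider interval.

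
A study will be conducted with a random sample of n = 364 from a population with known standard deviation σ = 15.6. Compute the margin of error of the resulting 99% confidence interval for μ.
Margin of error = 2.11

Margin of error = z* · σ/√n
= 2.576 · 15.6/√364
= 2.576 · 15.6/19.0788
= 2.11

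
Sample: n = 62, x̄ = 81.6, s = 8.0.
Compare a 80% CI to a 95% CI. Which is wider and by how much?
95% CI is wider by 1.43

df = 61
80% CI: t* = 1.296, (80.28, 82.92), width = 2 · t* · s/√n = 2.63
95% CI: t* = 2.000, (79.57, 83.63), width = 2 · t* · s/√n = 4.06

The 95% CI is wider by 4.06 - 2.63 = 1.43.
Higher confidence requires a wider interval.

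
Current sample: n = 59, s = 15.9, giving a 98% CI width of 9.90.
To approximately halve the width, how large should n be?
n ≈ 236

CI width ∝ 1/√n
To reduce width by factor 2, need √n to grow by 2 → need 2² = 4 times as many samples.

Current: n = 59, width = 9.90
New: n = 236, width ≈ 4.85

Width reduced by factor of 9.90/4.85 = 2.04.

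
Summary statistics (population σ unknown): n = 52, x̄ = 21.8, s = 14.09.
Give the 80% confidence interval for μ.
(19.26, 24.34)

t-interval (σ unknown):
df = n - 1 = 51
t* = 1.298 for 80% confidence

Margin of error = t* · s/√n = 1.298 · 14.09/√52 = 2.54

CI: (19.26, 24.34)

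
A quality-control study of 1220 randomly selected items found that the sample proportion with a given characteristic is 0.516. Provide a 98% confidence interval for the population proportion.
(0.483, 0.549)

Proportion CI:
SE = √(p̂(1-p̂)/n) = √(0.516 · 0.484 / 1220) = 0.01431

z* = 2.326
Margin = z* · SE = 2.326 · 0.01431 = 0.0333

CI: 0.516 ± 0.0333 = (0.483, 0.549)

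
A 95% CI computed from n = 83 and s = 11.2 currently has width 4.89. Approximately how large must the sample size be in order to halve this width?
n ≈ 332

CI width ∝ 1/√n
To reduce width by factor 2, need √n to grow by 2 → need 2² = 4 times as many samples.

Current: n = 83, width = 4.89
New: n = 332, width ≈ 2.42

Width reduced by factor of 4.89/2.42 = 2.02.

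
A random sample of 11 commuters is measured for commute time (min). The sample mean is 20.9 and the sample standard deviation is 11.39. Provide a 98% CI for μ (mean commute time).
(11.41, 30.39)

t-interval (σ unknown):
df = n - 1 = 10
t* = 2.764 for 98% confidence

Margin of error = t* · s/√n = 2.764 · 11.39/√11 = 9.49

CI: (11.41, 30.39)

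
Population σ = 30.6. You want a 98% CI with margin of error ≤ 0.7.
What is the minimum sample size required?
n ≥ 10339

For margin E ≤ 0.7:
n ≥ (z* · σ / E)²
n ≥ (2.326 · 30.6 / 0.7)²
n ≥ 10338.71

Minimum n = 10339 (rounding up)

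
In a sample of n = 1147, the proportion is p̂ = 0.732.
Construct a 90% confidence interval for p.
(0.710, 0.754)

Proportion CI:
SE = √(p̂(1-p̂)/n) = √(0.732 · 0.268 / 1147) = 0.01308

z* = 1.645
Margin = z* · SE = 1.645 · 0.01308 = 0.0215

CI: 0.732 ± 0.0215 = (0.710, 0.754)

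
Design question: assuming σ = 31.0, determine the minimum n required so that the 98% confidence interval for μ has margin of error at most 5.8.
n ≥ 155

For margin E ≤ 5.8:
n ≥ (z* · σ / E)²
n ≥ (2.326 · 31.0 / 5.8)²
n ≥ 154.56

Minimum n = 155 (rounding up)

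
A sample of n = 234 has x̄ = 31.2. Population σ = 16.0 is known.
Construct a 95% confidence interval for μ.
(29.15, 33.25)

z-interval (σ known):
z* = 1.960 for 95% confidence

Margin of error = z* · σ/√n = 1.960 · 16.0/√234 = 2.05

CI: (31.2 - 2.05, 31.2 + 2.05) = (29.15, 33.25)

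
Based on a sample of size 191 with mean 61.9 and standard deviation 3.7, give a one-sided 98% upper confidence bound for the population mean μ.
μ ≤ 62.45

Upper bound (one-sided):
t* = 2.068 (one-sided for 98%)
Upper bound = x̄ + t* · s/√n = 61.9 + 2.068 · 3.7/√191 = 62.45

We are 98% confident that μ ≤ 62.45.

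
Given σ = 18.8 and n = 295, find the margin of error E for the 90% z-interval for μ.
Margin of error = 1.80

Margin of error = z* · σ/√n
= 1.645 · 18.8/√295
= 1.645 · 18.8/17.1756
= 1.80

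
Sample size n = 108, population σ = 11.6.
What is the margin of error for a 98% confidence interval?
Margin of error = 2.60

Margin of error = z* · σ/√n
= 2.326 · 11.6/√108
= 2.326 · 11.6/10.3923
= 2.60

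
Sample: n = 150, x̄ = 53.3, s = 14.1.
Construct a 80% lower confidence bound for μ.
μ ≥ 52.33

Lower bound (one-sided):
t* = 0.844 (one-sided for 80%)
Lower bound = x̄ - t* · s/√n = 53.3 - 0.844 · 14.1/√150 = 52.33

We are 80% confident that μ ≥ 52.33.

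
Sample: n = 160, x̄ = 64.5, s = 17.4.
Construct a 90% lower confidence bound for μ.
μ ≥ 62.73

Lower bound (one-sided):
t* = 1.287 (one-sided for 90%)
Lower bound = x̄ - t* · s/√n = 64.5 - 1.287 · 17.4/√160 = 62.73

We are 90% confident that μ ≥ 62.73.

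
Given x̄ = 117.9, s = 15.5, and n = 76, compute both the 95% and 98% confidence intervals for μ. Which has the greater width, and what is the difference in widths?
98% CI is wider by 1.37

df = 75
95% CI: t* = 1.992, (114.36, 121.44), width = 2 · t* · s/√n = 7.08
98% CI: t* = 2.377, (113.67, 122.13), width = 2 · t* · s/√n = 8.45

The 98% CI is wider by 8.45 - 7.08 = 1.37.
Higher confidence requires a wider interval.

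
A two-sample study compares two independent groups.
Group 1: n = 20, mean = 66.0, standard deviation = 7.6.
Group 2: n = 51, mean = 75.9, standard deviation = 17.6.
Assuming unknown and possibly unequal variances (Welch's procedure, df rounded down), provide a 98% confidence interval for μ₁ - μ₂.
(-17.03, -2.77)

Difference: x̄₁ - x̄₂ = -9.90
SE = √(s₁²/n₁ + s₂²/n₂) = √(7.6²/20 + 17.6²/51) = 2.9936
df = 68.25 → 68 (Welch–Satterthwaite, rounded down)
t* = 2.382

CI: -9.90 ± 2.382 · 2.9936 = -9.90 ± 7.13 = (-17.03, -2.77)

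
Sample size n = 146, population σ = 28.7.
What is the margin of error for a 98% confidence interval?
Margin of error = 5.52

Margin of error = z* · σ/√n
= 2.326 · 28.7/√146
= 2.326 · 28.7/12.0830
= 5.52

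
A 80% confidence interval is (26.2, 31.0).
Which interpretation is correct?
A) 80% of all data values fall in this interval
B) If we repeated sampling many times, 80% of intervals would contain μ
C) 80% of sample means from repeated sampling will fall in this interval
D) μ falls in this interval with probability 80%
B

A) Wrong — a CI is about the parameter μ, not individual data values.
B) Correct — this is the frequentist long-run coverage interpretation.
C) Wrong — coverage applies to intervals containing μ, not to future x̄ values.
D) Wrong — μ is fixed; the randomness lives in the interval, not in μ.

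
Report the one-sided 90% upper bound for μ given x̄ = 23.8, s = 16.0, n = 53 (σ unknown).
μ ≤ 26.65

Upper bound (one-sided):
t* = 1.298 (one-sided for 90%)
Upper bound = x̄ + t* · s/√n = 23.8 + 1.298 · 16.0/√53 = 26.65

We are 90% confident that μ ≤ 26.65.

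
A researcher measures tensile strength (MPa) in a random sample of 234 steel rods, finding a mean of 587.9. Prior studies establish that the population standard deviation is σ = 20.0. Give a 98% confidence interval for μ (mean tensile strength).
(584.86, 590.94)

z-interval (σ known):
z* = 2.326 for 98% confidence

Margin of error = z* · σ/√n = 2.326 · 20.0/√234 = 3.04

CI: (587.9 - 3.04, 587.9 + 3.04) = (584.86, 590.94)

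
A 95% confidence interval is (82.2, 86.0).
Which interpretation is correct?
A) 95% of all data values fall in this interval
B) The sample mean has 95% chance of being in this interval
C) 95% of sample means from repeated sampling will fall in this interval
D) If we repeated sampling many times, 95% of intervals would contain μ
D

A) Wrong — a CI is about the parameter μ, not individual data values.
B) Wrong — x̄ is observed and sits in the interval by construction.
C) Wrong — coverage applies to intervals containing μ, not to future x̄ values.
D) Correct — this is the frequentist long-run coverage interpretation.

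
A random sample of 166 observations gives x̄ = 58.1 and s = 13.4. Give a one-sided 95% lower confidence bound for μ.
μ ≥ 56.38

Lower bound (one-sided):
t* = 1.654 (one-sided for 95%)
Lower bound = x̄ - t* · s/√n = 58.1 - 1.654 · 13.4/√166 = 56.38

We are 95% confident that μ ≥ 56.38.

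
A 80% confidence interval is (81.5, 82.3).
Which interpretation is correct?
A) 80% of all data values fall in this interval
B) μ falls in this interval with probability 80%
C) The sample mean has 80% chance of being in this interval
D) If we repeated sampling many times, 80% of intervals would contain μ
D

A) Wrong — a CI is about the parameter μ, not individual data values.
B) Wrong — μ is fixed; the randomness lives in the interval, not in μ.
C) Wrong — x̄ is observed and sits in the interval by construction.
D) Correct — this is the frequentist long-run coverage interpretation.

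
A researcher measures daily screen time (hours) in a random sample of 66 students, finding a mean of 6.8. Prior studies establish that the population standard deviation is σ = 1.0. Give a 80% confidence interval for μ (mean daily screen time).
(6.64, 6.96)

z-interval (σ known):
z* = 1.282 for 80% confidence

Margin of error = z* · σ/√n = 1.282 · 1.0/√66 = 0.16

CI: (6.8 - 0.16, 6.8 + 0.16) = (6.64, 6.96)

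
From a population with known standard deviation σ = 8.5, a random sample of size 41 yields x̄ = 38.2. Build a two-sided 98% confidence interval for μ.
(35.11, 41.29)

z-interval (σ known):
z* = 2.326 for 98% confidence

Margin of error = z* · σ/√n = 2.326 · 8.5/√41 = 3.09

CI: (38.2 - 3.09, 38.2 + 3.09) = (35.11, 41.29)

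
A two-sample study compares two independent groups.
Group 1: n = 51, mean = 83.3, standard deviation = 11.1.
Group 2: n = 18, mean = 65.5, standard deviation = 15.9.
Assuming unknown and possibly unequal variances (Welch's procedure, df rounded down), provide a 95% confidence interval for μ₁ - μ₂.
(9.41, 26.19)

Difference: x̄₁ - x̄₂ = 17.80
SE = √(s₁²/n₁ + s₂²/n₂) = √(11.1²/51 + 15.9²/18) = 4.0572
df = 23.12 → 23 (Welch–Satterthwaite, rounded down)
t* = 2.069

CI: 17.80 ± 2.069 · 4.0572 = 17.80 ± 8.39 = (9.41, 26.19)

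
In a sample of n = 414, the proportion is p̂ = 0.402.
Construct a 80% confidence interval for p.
(0.371, 0.433)

Proportion CI:
SE = √(p̂(1-p̂)/n) = √(0.402 · 0.598 / 414) = 0.02410

z* = 1.282
Margin = z* · SE = 1.282 · 0.02410 = 0.0309

CI: 0.402 ± 0.0309 = (0.371, 0.433)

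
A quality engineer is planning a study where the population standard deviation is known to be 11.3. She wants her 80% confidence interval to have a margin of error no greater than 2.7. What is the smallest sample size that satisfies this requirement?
n ≥ 29

For margin E ≤ 2.7:
n ≥ (z* · σ / E)²
n ≥ (1.282 · 11.3 / 2.7)²
n ≥ 28.79

Minimum n = 29 (rounding up)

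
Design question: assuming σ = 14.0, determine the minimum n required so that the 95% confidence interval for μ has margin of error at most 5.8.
n ≥ 23

For margin E ≤ 5.8:
n ≥ (z* · σ / E)²
n ≥ (1.960 · 14.0 / 5.8)²
n ≥ 22.38

Minimum n = 23 (rounding up)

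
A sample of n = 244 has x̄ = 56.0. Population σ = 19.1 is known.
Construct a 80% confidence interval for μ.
(54.43, 57.57)

z-interval (σ known):
z* = 1.282 for 80% confidence

Margin of error = z* · σ/√n = 1.282 · 19.1/√244 = 1.57

CI: (56.0 - 1.57, 56.0 + 1.57) = (54.43, 57.57)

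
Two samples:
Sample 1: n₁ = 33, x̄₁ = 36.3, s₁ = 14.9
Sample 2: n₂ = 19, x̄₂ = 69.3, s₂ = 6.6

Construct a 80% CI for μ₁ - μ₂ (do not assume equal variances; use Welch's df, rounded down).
(-36.90, -29.10)

Difference: x̄₁ - x̄₂ = -33.00
SE = √(s₁²/n₁ + s₂²/n₂) = √(14.9²/33 + 6.6²/19) = 3.0034
df = 47.68 → 47 (Welch–Satterthwaite, rounded down)
t* = 1.300

CI: -33.00 ± 1.300 · 3.0034 = -33.00 ± 3.90 = (-36.90, -29.10)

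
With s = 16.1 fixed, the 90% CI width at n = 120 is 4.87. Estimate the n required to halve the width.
n ≈ 480

CI width ∝ 1/√n
To reduce width by factor 2, need √n to grow by 2 → need 2² = 4 times as many samples.

Current: n = 120, width = 4.87
New: n = 480, width ≈ 2.42

Width reduced by factor of 4.87/2.42 = 2.01.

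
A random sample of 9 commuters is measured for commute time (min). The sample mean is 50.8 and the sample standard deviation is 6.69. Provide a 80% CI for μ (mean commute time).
(47.68, 53.92)

t-interval (σ unknown):
df = n - 1 = 8
t* = 1.397 for 80% confidence

Margin of error = t* · s/√n = 1.397 · 6.69/√9 = 3.12

CI: (47.68, 53.92)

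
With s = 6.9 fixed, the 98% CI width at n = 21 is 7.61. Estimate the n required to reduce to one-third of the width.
n ≈ 189

CI width ∝ 1/√n
To reduce width by factor 3, need √n to grow by 3 → need 3² = 9 times as many samples.

Current: n = 21, width = 7.61
New: n = 189, width ≈ 2.35

Width reduced by factor of 7.61/2.35 = 3.24.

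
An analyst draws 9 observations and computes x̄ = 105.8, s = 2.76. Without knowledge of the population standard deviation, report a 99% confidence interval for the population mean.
(102.71, 108.89)

t-interval (σ unknown):
df = n - 1 = 8
t* = 3.355 for 99% confidence

Margin of error = t* · s/√n = 3.355 · 2.76/√9 = 3.09

CI: (102.71, 108.89)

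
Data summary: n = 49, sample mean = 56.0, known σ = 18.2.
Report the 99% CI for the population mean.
(49.30, 62.70)

z-interval (σ known):
z* = 2.576 for 99% confidence

Margin of error = z* · σ/√n = 2.576 · 18.2/√49 = 6.70

CI: (56.0 - 6.70, 56.0 + 6.70) = (49.30, 62.70)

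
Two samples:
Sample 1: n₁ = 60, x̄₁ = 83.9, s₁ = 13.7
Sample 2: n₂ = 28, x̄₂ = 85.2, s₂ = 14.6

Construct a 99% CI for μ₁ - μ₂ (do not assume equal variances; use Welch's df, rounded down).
(-10.08, 7.48)

Difference: x̄₁ - x̄₂ = -1.30
SE = √(s₁²/n₁ + s₂²/n₂) = √(13.7²/60 + 14.6²/28) = 3.2774
df = 49.89 → 49 (Welch–Satterthwaite, rounded down)
t* = 2.680

CI: -1.30 ± 2.680 · 3.2774 = -1.30 ± 8.78 = (-10.08, 7.48)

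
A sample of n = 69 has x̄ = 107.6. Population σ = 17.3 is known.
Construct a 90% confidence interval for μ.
(104.17, 111.03)

z-interval (σ known):
z* = 1.645 for 90% confidence

Margin of error = z* · σ/√n = 1.645 · 17.3/√69 = 3.43

CI: (107.6 - 3.43, 107.6 + 3.43) = (104.17, 111.03)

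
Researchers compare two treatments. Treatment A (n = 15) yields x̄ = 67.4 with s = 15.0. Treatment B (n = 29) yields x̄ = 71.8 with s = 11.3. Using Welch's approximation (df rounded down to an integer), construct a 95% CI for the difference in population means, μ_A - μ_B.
(-13.54, 4.74)

Difference: x̄₁ - x̄₂ = -4.40
SE = √(s₁²/n₁ + s₂²/n₂) = √(15.0²/15 + 11.3²/29) = 4.4049
df = 22.46 → 22 (Welch–Satterthwaite, rounded down)
t* = 2.074

CI: -4.40 ± 2.074 · 4.4049 = -4.40 ± 9.14 = (-13.54, 4.74)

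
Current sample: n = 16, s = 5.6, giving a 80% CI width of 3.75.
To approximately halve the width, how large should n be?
n ≈ 64

CI width ∝ 1/√n
To reduce width by factor 2, need √n to grow by 2 → need 2² = 4 times as many samples.

Current: n = 16, width = 3.75
New: n = 64, width ≈ 1.81

Width reduced by factor of 3.75/1.81 = 2.07.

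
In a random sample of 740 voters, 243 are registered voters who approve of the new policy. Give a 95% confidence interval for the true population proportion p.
(0.295, 0.362)

Proportion CI:
p̂ = 243/740 = 0.32838
SE = √(p̂(1-p̂)/n) = √(0.32838 · 0.67162 / 740) = 0.01726

z* = 1.960
Margin = z* · SE = 1.960 · 0.01726 = 0.0338

CI: 0.32838 ± 0.0338 = (0.295, 0.362)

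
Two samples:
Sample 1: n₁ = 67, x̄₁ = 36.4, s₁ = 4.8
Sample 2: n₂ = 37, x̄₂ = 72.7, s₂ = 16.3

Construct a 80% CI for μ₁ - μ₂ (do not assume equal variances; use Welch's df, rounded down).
(-39.88, -32.72)

Difference: x̄₁ - x̄₂ = -36.30
SE = √(s₁²/n₁ + s₂²/n₂) = √(4.8²/67 + 16.3²/37) = 2.7431
df = 39.48 → 39 (Welch–Satterthwaite, rounded down)
t* = 1.304

CI: -36.30 ± 1.304 · 2.7431 = -36.30 ± 3.58 = (-39.88, -32.72)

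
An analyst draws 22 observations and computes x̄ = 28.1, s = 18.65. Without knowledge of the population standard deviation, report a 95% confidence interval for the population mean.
(19.83, 36.37)

t-interval (σ unknown):
df = n - 1 = 21
t* = 2.080 for 95% confidence

Margin of error = t* · s/√n = 2.080 · 18.65/√22 = 8.27

CI: (19.83, 36.37)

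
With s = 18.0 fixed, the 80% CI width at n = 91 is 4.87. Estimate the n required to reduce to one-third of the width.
n ≈ 819

CI width ∝ 1/√n
To reduce width by factor 3, need √n to grow by 3 → need 3² = 9 times as many samples.

Current: n = 91, width = 4.87
New: n = 819, width ≈ 1.61

Width reduced by factor of 4.87/1.61 = 3.02.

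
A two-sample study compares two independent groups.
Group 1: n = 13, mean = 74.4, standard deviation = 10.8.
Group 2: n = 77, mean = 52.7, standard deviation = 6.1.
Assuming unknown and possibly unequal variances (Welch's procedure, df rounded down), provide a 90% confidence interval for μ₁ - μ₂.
(16.25, 27.15)

Difference: x̄₁ - x̄₂ = 21.70
SE = √(s₁²/n₁ + s₂²/n₂) = √(10.8²/13 + 6.1²/77) = 3.0750
df = 13.32 → 13 (Welch–Satterthwaite, rounded down)
t* = 1.771

CI: 21.70 ± 1.771 · 3.0750 = 21.70 ± 5.45 = (16.25, 27.15)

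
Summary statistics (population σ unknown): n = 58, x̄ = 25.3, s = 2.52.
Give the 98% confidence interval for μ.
(24.51, 26.09)

t-interval (σ unknown):
df = n - 1 = 57
t* = 2.394 for 98% confidence

Margin of error = t* · s/√n = 2.394 · 2.52/√58 = 0.79

CI: (24.51, 26.09)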